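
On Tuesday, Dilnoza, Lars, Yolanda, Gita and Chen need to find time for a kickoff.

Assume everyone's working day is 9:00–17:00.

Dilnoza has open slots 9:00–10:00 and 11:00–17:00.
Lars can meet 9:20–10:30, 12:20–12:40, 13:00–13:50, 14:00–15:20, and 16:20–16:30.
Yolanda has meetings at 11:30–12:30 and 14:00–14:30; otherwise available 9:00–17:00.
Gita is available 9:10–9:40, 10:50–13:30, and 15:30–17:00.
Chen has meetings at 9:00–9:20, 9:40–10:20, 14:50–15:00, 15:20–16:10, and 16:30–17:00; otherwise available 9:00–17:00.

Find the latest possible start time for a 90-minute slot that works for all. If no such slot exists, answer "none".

Yolanda free within 09:00–17:00: 09:00–11:30, 12:30–14:00, 14:30–17:00.
Chen free within 09:00–17:00: 09:20–09:40, 10:20–14:50, 15:00–15:20, 16:10–16:30.
Dilnoza ∩ Lars: 09:20–10:00, 12:20–12:40, 13:00–13:50, 14:00–15:20, 16:20–16:30.
Dilnoza ∩ Lars ∩ Yolanda: 09:20–10:00, 12:30–12:40, 13:00–13:50, 14:30–15:20, 16:20–16:30.
Dilnoza ∩ Lars ∩ Yolanda ∩ Gita: 09:20–09:40, 12:30–12:40, 13:00–13:30, 16:20–16:30.
Dilnoza ∩ Lars ∩ Yolanda ∩ Gita ∩ Chen: 09:20–09:40, 12:30–12:40, 13:00–13:30, 16:20–16:30.
Windows ≥ 90 min: (none).

none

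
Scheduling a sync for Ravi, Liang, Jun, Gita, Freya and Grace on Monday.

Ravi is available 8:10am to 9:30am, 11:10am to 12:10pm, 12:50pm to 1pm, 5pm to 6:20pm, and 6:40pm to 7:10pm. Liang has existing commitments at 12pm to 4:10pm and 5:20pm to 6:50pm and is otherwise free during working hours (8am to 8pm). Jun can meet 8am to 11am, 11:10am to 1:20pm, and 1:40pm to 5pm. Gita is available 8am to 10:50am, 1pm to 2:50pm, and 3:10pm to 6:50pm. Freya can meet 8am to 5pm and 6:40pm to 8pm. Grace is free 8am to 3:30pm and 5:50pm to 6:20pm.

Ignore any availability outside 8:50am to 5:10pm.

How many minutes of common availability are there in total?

Liang free within 08:00–20:00: 08:00–12:00, 16:10–17:20, 18:50–20:00.
Ravi ∩ Liang: 08:10–09:30, 11:10–12:00, 17:00–17:20, 18:50–19:10.
Ravi ∩ Liang ∩ Jun: 08:10–09:30, 11:10–12:00.
Ravi ∩ Liang ∩ Jun ∩ Gita: 08:10–09:30.
Ravi ∩ Liang ∩ Jun ∩ Gita ∩ Freya: 08:10–09:30.
Ravi ∩ Liang ∩ Jun ∩ Gita ∩ Freya ∩ Grace: 08:10–09:30.
Restricted to 08:50–17:10: 08:50–09:30.
Total common minutes: 40.

40 minutes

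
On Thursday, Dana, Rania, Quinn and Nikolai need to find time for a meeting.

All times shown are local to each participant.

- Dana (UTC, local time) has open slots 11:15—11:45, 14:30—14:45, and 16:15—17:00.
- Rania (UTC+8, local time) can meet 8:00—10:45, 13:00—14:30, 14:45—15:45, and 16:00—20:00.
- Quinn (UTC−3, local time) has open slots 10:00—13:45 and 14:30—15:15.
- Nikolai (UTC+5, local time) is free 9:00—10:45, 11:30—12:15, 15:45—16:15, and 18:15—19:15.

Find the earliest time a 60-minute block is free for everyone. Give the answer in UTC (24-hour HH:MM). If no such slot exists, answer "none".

Dana → UTC: 11:15–11:45, 14:30–14:45, 16:15–17:00.
Rania → UTC: 00:00–02:45, 05:00–06:30, 06:45–07:45, 08:00–12:00.
Quinn → UTC: 13:00–16:45, 17:30–18:15.
Nikolai → UTC: 04:00–05:45, 06:30–07:15, 10:45–11:15, 13:15–14:15.
Dana ∩ Rania: 11:15–11:45.
Dana ∩ Rania ∩ Quinn: (none).
Dana ∩ Rania ∩ Quinn ∩ Nikolai: (none).
Windows ≥ 60 min: (none).

none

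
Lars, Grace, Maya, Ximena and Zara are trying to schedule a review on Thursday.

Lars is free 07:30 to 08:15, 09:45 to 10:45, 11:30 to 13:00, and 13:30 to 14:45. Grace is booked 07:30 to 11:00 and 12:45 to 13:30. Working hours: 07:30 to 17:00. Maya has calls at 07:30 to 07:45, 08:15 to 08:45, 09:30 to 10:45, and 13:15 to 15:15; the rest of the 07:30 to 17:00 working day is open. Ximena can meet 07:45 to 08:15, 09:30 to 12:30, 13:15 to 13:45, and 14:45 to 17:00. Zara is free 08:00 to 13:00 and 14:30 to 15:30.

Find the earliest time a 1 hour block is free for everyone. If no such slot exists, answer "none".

Grace free within 07:30–17:00: 11:00–12:45, 13:30–17:00.
Maya free within 07:30–17:00: 07:45–08:15, 08:45–09:30, 10:45–13:15, 15:15–17:00.
Lars ∩ Grace: 11:30–12:45, 13:30–14:45.
Lars ∩ Grace ∩ Maya: 11:30–12:45.
Lars ∩ Grace ∩ Maya ∩ Ximena: 11:30–12:30.
Lars ∩ Grace ∩ Maya ∩ Ximena ∩ Zara: 11:30–12:30.
Windows ≥ 60 min: 11:30–12:30.
Earliest such window starts at 11:30.

11:30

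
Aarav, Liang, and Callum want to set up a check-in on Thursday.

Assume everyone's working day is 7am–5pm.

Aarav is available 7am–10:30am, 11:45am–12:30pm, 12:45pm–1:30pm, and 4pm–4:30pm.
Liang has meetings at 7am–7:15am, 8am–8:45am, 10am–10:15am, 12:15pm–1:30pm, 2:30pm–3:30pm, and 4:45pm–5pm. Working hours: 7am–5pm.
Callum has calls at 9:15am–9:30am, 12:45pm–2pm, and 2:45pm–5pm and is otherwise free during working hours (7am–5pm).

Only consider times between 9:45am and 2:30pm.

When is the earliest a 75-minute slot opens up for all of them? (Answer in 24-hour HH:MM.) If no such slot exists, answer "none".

Liang free within 07:00–17:00: 07:15–08:00, 08:45–10:00, 10:15–12:15, 13:30–14:30, 15:30–16:45.
Callum free within 07:00–17:00: 07:00–09:15, 09:30–12:45, 14:00–14:45.
Aarav ∩ Liang: 07:15–08:00, 08:45–10:00, 10:15–10:30, 11:45–12:15, 16:00–16:30.
Aarav ∩ Liang ∩ Callum: 07:15–08:00, 08:45–09:15, 09:30–10:00, 10:15–10:30, 11:45–12:15.
Restricted to 09:45–14:30: 09:45–10:00, 10:15–10:30, 11:45–12:15.
Windows ≥ 75 min: (none).

none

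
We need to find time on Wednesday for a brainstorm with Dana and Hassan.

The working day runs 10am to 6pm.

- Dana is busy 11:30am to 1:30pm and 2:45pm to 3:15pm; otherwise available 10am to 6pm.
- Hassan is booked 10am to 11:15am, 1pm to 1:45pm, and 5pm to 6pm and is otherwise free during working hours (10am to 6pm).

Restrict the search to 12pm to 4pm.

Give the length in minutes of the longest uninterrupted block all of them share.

60 minutes

Dana free within 10:00–18:00: 10:00–11:30, 13:30–14:45, 15:15–18:00.
Hassan free within 10:00–18:00: 11:15–13:00, 13:45–17:00.
Dana ∩ Hassan: 11:15–11:30, 13:45–14:45, 15:15–17:00.
Restricted to 12:00–16:00: 13:45–14:45, 15:15–16:00.
Common window lengths: 60, 45 min; longest is 60.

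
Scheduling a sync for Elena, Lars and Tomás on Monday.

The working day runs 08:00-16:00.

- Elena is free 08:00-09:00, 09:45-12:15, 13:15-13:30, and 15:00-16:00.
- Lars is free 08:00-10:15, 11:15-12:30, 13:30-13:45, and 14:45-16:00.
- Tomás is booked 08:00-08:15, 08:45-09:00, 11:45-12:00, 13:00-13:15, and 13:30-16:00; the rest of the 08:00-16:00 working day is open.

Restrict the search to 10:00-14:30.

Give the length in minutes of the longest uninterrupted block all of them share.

30 minutes

Tomás free within 08:00–16:00: 08:15–08:45, 09:00–11:45, 12:00–13:00, 13:15–13:30.
Elena ∩ Lars: 08:00–09:00, 09:45–10:15, 11:15–12:15, 15:00–16:00.
Elena ∩ Lars ∩ Tomás: 08:15–08:45, 09:45–10:15, 11:15–11:45, 12:00–12:15.
Restricted to 10:00–14:30: 10:00–10:15, 11:15–11:45, 12:00–12:15.
Common window lengths: 15, 30, 15 min; longest is 30.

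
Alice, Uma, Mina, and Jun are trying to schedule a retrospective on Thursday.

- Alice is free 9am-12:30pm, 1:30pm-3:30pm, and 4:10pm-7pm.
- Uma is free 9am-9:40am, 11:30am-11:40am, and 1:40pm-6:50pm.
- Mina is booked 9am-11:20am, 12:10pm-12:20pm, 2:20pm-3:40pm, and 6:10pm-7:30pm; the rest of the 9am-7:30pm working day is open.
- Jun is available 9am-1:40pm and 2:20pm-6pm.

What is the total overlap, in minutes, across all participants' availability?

Mina free within 09:00–19:30: 11:20–12:10, 12:20–14:20, 15:40–18:10.
Alice ∩ Uma: 09:00–09:40, 11:30–11:40, 13:40–15:30, 16:10–18:50.
Alice ∩ Uma ∩ Mina: 11:30–11:40, 13:40–14:20, 16:10–18:10.
Alice ∩ Uma ∩ Mina ∩ Jun: 11:30–11:40, 16:10–18:00.
Total common minutes: 10 + 110 = 120.

120 minutes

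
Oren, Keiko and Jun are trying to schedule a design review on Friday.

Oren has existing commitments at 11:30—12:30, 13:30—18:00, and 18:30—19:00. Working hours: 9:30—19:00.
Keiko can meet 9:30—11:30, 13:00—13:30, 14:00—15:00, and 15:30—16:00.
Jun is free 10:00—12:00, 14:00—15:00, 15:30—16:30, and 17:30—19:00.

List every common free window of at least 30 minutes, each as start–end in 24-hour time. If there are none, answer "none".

Oren free within 09:30–19:00: 09:30–11:30, 12:30–13:30, 18:00–18:30.
Oren ∩ Keiko: 09:30–11:30, 13:00–13:30.
Oren ∩ Keiko ∩ Jun: 10:00–11:30.
Windows ≥ 30 min: 10:00–11:30.

10:00–11:30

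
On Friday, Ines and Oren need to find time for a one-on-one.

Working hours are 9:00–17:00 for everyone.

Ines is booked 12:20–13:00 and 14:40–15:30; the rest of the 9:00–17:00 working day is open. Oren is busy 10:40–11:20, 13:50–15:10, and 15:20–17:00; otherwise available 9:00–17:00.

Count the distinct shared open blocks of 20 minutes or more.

Ines free within 09:00–17:00: 09:00–12:20, 13:00–14:40, 15:30–17:00.
Oren free within 09:00–17:00: 09:00–10:40, 11:20–13:50, 15:10–15:20.
Ines ∩ Oren: 09:00–10:40, 11:20–12:20, 13:00–13:50.
Windows ≥ 20 min: 09:00–10:40, 11:20–12:20, 13:00–13:50.
That's 3 windows.

3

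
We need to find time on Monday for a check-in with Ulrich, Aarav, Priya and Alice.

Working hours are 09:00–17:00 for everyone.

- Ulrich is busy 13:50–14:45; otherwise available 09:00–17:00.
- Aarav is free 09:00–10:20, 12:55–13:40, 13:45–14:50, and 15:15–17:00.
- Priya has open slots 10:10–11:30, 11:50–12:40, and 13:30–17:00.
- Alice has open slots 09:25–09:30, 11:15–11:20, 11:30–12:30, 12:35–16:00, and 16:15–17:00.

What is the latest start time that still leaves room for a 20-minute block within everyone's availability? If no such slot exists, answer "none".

16:40

Ulrich free within 09:00–17:00: 09:00–13:50, 14:45–17:00.
Ulrich ∩ Aarav: 09:00–10:20, 12:55–13:40, 13:45–13:50, 14:45–14:50, 15:15–17:00.
Ulrich ∩ Aarav ∩ Priya: 10:10–10:20, 13:30–13:40, 13:45–13:50, 14:45–14:50, 15:15–17:00.
Ulrich ∩ Aarav ∩ Priya ∩ Alice: 13:30–13:40, 13:45–13:50, 14:45–14:50, 15:15–16:00, 16:15–17:00.
Windows ≥ 20 min: 15:15–16:00, 16:15–17:00.
Latest start in the last window 16:15–17:00 is 17:00 − 20 min = 16:40.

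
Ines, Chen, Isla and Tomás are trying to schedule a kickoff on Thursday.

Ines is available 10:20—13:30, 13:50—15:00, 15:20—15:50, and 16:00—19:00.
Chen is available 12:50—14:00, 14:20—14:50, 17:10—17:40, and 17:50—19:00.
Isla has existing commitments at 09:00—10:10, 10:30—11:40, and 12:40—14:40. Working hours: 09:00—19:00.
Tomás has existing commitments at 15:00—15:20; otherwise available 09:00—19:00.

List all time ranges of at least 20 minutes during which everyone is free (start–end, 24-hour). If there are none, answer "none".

Isla free within 09:00–19:00: 10:10–10:30, 11:40–12:40, 14:40–19:00.
Tomás free within 09:00–19:00: 09:00–15:00, 15:20–19:00.
Ines ∩ Chen: 12:50–13:30, 13:50–14:00, 14:20–14:50, 17:10–17:40, 17:50–19:00.
Ines ∩ Chen ∩ Isla: 14:40–14:50, 17:10–17:40, 17:50–19:00.
Ines ∩ Chen ∩ Isla ∩ Tomás: 14:40–14:50, 17:10–17:40, 17:50–19:00.
Windows ≥ 20 min: 17:10–17:40, 17:50–19:00.

17:10–17:40, 17:50–19:00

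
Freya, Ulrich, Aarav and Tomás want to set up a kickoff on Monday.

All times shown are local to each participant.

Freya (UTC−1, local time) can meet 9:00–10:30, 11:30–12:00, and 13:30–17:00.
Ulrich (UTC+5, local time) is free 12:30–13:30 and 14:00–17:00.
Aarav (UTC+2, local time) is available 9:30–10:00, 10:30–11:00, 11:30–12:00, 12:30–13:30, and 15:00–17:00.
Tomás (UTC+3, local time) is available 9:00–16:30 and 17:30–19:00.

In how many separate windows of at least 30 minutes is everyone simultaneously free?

1

Freya → UTC: 10:00–11:30, 12:30–13:00, 14:30–18:00.
Ulrich → UTC: 07:30–08:30, 09:00–12:00.
Aarav → UTC: 07:30–08:00, 08:30–09:00, 09:30–10:00, 10:30–11:30, 13:00–15:00.
Tomás → UTC: 06:00–13:30, 14:30–16:00.
Freya ∩ Ulrich: 10:00–11:30.
Freya ∩ Ulrich ∩ Aarav: 10:30–11:30.
Freya ∩ Ulrich ∩ Aarav ∩ Tomás: 10:30–11:30.
Windows ≥ 30 min: 10:30–11:30.
That's 1 window.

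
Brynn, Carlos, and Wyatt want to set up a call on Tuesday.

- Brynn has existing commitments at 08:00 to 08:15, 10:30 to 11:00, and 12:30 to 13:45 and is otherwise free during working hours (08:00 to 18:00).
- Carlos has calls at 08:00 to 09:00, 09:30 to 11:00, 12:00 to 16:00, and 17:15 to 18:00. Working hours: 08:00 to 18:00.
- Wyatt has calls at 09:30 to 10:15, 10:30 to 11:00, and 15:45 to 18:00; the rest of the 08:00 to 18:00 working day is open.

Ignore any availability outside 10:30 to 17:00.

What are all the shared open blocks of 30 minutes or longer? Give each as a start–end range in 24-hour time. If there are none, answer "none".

Brynn free within 08:00–18:00: 08:15–10:30, 11:00–12:30, 13:45–18:00.
Carlos free within 08:00–18:00: 09:00–09:30, 11:00–12:00, 16:00–17:15.
Wyatt free within 08:00–18:00: 08:00–09:30, 10:15–10:30, 11:00–15:45.
Brynn ∩ Carlos: 09:00–09:30, 11:00–12:00, 16:00–17:15.
Brynn ∩ Carlos ∩ Wyatt: 09:00–09:30, 11:00–12:00.
Restricted to 10:30–17:00: 11:00–12:00.
Windows ≥ 30 min: 11:00–12:00.

11:00–12:00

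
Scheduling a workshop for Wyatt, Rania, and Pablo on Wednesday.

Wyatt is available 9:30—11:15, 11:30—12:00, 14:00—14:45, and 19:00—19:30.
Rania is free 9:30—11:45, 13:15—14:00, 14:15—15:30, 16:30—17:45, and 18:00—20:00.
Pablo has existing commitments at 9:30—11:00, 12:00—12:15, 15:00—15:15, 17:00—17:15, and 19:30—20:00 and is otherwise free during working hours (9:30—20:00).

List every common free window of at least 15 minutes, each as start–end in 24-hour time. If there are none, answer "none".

11:00–11:15, 11:30–11:45, 14:15–14:45, 19:00–19:30

Pablo free within 09:30–20:00: 11:00–12:00, 12:15–15:00, 15:15–17:00, 17:15–19:30.
Wyatt ∩ Rania: 09:30–11:15, 11:30–11:45, 14:15–14:45, 19:00–19:30.
Wyatt ∩ Rania ∩ Pablo: 11:00–11:15, 11:30–11:45, 14:15–14:45, 19:00–19:30.
Windows ≥ 15 min: 11:00–11:15, 11:30–11:45, 14:15–14:45, 19:00–19:30.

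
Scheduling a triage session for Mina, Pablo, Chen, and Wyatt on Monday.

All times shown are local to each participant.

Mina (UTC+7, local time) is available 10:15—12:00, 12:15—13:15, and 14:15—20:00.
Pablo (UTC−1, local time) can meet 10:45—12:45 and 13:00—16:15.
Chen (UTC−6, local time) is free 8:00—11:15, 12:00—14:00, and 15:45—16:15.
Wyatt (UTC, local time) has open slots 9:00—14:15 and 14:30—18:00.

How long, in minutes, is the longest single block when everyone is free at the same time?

0 minutes

Mina → UTC: 03:15–05:00, 05:15–06:15, 07:15–13:00.
Pablo → UTC: 11:45–13:45, 14:00–17:15.
Chen → UTC: 14:00–17:15, 18:00–20:00, 21:45–22:15.
Wyatt → UTC: 09:00–14:15, 14:30–18:00.
Mina ∩ Pablo: 11:45–13:00.
Mina ∩ Pablo ∩ Chen: (none).
Mina ∩ Pablo ∩ Chen ∩ Wyatt: (none).
No common window.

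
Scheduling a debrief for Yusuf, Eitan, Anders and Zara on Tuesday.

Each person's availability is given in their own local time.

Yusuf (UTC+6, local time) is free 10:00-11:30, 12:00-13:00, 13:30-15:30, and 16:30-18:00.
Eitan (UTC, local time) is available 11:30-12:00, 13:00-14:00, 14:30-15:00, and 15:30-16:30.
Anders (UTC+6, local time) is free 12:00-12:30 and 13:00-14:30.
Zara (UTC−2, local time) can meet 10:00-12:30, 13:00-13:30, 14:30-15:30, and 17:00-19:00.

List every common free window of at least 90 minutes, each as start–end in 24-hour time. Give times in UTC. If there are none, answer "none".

Yusuf → UTC: 04:00–05:30, 06:00–07:00, 07:30–09:30, 10:30–12:00.
Eitan → UTC: 11:30–12:00, 13:00–14:00, 14:30–15:00, 15:30–16:30.
Anders → UTC: 06:00–06:30, 07:00–08:30.
Zara → UTC: 12:00–14:30, 15:00–15:30, 16:30–17:30, 19:00–21:00.
Yusuf ∩ Eitan: 11:30–12:00.
Yusuf ∩ Eitan ∩ Anders: (none).
Yusuf ∩ Eitan ∩ Anders ∩ Zara: (none).
Windows ≥ 90 min: (none).

none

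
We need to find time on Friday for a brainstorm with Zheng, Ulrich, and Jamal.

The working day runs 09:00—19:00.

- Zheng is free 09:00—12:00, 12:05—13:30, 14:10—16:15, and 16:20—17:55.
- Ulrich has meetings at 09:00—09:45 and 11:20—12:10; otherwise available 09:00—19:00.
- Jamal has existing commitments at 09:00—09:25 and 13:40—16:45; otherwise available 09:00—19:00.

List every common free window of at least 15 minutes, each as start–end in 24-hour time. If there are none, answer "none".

09:45–11:20, 12:10–13:30, 16:45–17:55

Ulrich free within 09:00–19:00: 09:45–11:20, 12:10–19:00.
Jamal free within 09:00–19:00: 09:25–13:40, 16:45–19:00.
Zheng ∩ Ulrich: 09:45–11:20, 12:10–13:30, 14:10–16:15, 16:20–17:55.
Zheng ∩ Ulrich ∩ Jamal: 09:45–11:20, 12:10–13:30, 16:45–17:55.
Windows ≥ 15 min: 09:45–11:20, 12:10–13:30, 16:45–17:55.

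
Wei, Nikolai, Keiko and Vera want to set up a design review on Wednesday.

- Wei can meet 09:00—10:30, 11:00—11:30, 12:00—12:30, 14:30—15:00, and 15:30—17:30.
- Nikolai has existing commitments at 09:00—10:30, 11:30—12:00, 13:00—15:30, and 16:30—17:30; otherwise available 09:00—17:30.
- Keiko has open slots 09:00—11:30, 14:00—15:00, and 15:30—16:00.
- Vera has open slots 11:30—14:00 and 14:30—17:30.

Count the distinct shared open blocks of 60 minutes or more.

0

Nikolai free within 09:00–17:30: 10:30–11:30, 12:00–13:00, 15:30–16:30.
Wei ∩ Nikolai: 11:00–11:30, 12:00–12:30, 15:30–16:30.
Wei ∩ Nikolai ∩ Keiko: 11:00–11:30, 15:30–16:00.
Wei ∩ Nikolai ∩ Keiko ∩ Vera: 15:30–16:00.
Windows ≥ 60 min: (none).
That's 0 windows.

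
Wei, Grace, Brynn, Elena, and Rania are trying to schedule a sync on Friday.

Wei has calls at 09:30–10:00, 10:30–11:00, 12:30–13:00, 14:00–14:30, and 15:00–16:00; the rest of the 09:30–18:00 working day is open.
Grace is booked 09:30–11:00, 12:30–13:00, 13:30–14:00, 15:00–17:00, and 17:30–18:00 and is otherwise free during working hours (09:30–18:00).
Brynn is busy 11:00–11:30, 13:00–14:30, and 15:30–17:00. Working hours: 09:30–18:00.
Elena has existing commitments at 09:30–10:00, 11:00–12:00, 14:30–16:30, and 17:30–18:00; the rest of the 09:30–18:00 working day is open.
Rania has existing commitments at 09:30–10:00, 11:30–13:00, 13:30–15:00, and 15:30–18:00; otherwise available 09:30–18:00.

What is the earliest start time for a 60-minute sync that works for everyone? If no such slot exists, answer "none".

Wei free within 09:30–18:00: 10:00–10:30, 11:00–12:30, 13:00–14:00, 14:30–15:00, 16:00–18:00.
Grace free within 09:30–18:00: 11:00–12:30, 13:00–13:30, 14:00–15:00, 17:00–17:30.
Brynn free within 09:30–18:00: 09:30–11:00, 11:30–13:00, 14:30–15:30, 17:00–18:00.
Elena free within 09:30–18:00: 10:00–11:00, 12:00–14:30, 16:30–17:30.
Rania free within 09:30–18:00: 10:00–11:30, 13:00–13:30, 15:00–15:30.
Wei ∩ Grace: 11:00–12:30, 13:00–13:30, 14:30–15:00, 17:00–17:30.
Wei ∩ Grace ∩ Brynn: 11:30–12:30, 14:30–15:00, 17:00–17:30.
Wei ∩ Grace ∩ Brynn ∩ Elena: 12:00–12:30, 17:00–17:30.
Wei ∩ Grace ∩ Brynn ∩ Elena ∩ Rania: (none).
Windows ≥ 60 min: (none).

none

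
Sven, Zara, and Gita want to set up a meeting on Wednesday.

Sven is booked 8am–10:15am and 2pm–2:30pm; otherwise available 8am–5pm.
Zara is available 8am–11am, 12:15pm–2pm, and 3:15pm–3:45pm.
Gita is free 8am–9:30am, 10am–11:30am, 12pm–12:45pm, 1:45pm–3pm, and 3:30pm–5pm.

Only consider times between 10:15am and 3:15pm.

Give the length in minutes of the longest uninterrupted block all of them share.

Sven free within 08:00–17:00: 10:15–14:00, 14:30–17:00.
Sven ∩ Zara: 10:15–11:00, 12:15–14:00, 15:15–15:45.
Sven ∩ Zara ∩ Gita: 10:15–11:00, 12:15–12:45, 13:45–14:00, 15:30–15:45.
Restricted to 10:15–15:15: 10:15–11:00, 12:15–12:45, 13:45–14:00.
Common window lengths: 45, 30, 15 min; longest is 45.

45 minutes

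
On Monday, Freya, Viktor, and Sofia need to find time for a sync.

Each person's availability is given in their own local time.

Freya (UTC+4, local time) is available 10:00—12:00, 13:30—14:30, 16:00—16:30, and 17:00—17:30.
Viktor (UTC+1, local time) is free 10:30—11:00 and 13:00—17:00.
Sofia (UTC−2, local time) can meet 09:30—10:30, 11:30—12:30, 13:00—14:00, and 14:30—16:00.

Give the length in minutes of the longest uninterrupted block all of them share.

Freya → UTC: 06:00–08:00, 09:30–10:30, 12:00–12:30, 13:00–13:30.
Viktor → UTC: 09:30–10:00, 12:00–16:00.
Sofia → UTC: 11:30–12:30, 13:30–14:30, 15:00–16:00, 16:30–18:00.
Freya ∩ Viktor: 09:30–10:00, 12:00–12:30, 13:00–13:30.
Freya ∩ Viktor ∩ Sofia: 12:00–12:30.
Single common window of 30 minutes.

30 minutes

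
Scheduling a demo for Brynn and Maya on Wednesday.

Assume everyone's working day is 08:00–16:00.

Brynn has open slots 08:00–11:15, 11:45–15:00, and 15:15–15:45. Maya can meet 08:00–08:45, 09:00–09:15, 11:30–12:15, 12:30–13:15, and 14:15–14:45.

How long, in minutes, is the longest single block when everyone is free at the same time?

Brynn ∩ Maya: 08:00–08:45, 09:00–09:15, 11:45–12:15, 12:30–13:15, 14:15–14:45.
Common window lengths: 45, 15, 30, 45, 30 min; longest is 45.

45 minutes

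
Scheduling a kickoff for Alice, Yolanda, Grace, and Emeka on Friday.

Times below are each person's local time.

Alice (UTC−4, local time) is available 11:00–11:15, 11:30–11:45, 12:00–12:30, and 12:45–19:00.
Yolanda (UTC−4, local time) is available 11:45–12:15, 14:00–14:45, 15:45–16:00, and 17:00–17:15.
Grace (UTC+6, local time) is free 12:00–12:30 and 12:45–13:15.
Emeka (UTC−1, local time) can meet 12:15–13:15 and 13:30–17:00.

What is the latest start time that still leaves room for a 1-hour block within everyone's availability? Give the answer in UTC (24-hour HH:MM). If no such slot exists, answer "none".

none

Alice → UTC: 15:00–15:15, 15:30–15:45, 16:00–16:30, 16:45–23:00.
Yolanda → UTC: 15:45–16:15, 18:00–18:45, 19:45–20:00, 21:00–21:15.
Grace → UTC: 06:00–06:30, 06:45–07:15.
Emeka → UTC: 13:15–14:15, 14:30–18:00.
Alice ∩ Yolanda: 16:00–16:15, 18:00–18:45, 19:45–20:00, 21:00–21:15.
Alice ∩ Yolanda ∩ Grace: (none).
Alice ∩ Yolanda ∩ Grace ∩ Emeka: (none).
Windows ≥ 60 min: (none).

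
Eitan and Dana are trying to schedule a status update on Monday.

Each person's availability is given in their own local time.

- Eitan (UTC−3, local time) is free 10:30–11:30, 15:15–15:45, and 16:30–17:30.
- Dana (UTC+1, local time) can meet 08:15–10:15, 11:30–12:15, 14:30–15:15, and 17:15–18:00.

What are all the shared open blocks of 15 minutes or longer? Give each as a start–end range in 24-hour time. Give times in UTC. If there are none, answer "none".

13:30–14:15

Eitan → UTC: 13:30–14:30, 18:15–18:45, 19:30–20:30.
Dana → UTC: 07:15–09:15, 10:30–11:15, 13:30–14:15, 16:15–17:00.
Eitan ∩ Dana: 13:30–14:15.
Windows ≥ 15 min: 13:30–14:15.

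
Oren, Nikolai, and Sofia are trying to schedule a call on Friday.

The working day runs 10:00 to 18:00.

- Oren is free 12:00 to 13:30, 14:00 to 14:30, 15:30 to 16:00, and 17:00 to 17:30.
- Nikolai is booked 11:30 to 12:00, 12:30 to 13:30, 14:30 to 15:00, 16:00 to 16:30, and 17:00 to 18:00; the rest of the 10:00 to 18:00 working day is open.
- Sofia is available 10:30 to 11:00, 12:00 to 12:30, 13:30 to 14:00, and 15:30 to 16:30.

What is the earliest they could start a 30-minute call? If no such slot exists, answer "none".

Nikolai free within 10:00–18:00: 10:00–11:30, 12:00–12:30, 13:30–14:30, 15:00–16:00, 16:30–17:00.
Oren ∩ Nikolai: 12:00–12:30, 14:00–14:30, 15:30–16:00.
Oren ∩ Nikolai ∩ Sofia: 12:00–12:30, 15:30–16:00.
Windows ≥ 30 min: 12:00–12:30, 15:30–16:00.
Earliest such window starts at 12:00.

12:00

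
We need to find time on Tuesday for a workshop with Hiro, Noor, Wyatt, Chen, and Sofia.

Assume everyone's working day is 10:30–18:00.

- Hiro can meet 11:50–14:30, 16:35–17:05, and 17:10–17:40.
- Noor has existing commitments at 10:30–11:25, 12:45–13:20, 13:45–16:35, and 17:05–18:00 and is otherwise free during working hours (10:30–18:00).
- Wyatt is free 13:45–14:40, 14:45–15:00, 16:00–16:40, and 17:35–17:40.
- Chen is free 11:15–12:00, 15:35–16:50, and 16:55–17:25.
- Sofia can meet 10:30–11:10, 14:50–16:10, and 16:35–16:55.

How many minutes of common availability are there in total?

Noor free within 10:30–18:00: 11:25–12:45, 13:20–13:45, 16:35–17:05.
Hiro ∩ Noor: 11:50–12:45, 13:20–13:45, 16:35–17:05.
Hiro ∩ Noor ∩ Wyatt: 16:35–16:40.
Hiro ∩ Noor ∩ Wyatt ∩ Chen: 16:35–16:40.
Hiro ∩ Noor ∩ Wyatt ∩ Chen ∩ Sofia: 16:35–16:40.
Total common minutes: 5.

5 minutes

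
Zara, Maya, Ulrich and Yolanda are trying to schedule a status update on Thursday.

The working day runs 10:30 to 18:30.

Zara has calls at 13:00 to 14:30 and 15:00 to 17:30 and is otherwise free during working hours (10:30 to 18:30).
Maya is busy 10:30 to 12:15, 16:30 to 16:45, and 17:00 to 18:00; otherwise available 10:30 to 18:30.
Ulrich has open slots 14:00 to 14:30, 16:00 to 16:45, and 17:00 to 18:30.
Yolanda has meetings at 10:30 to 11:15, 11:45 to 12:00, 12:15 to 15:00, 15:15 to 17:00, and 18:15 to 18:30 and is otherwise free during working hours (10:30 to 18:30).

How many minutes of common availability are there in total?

15 minutes

Zara free within 10:30–18:30: 10:30–13:00, 14:30–15:00, 17:30–18:30.
Maya free within 10:30–18:30: 12:15–16:30, 16:45–17:00, 18:00–18:30.
Yolanda free within 10:30–18:30: 11:15–11:45, 12:00–12:15, 15:00–15:15, 17:00–18:15.
Zara ∩ Maya: 12:15–13:00, 14:30–15:00, 18:00–18:30.
Zara ∩ Maya ∩ Ulrich: 18:00–18:30.
Zara ∩ Maya ∩ Ulrich ∩ Yolanda: 18:00–18:15.
Total common minutes: 15.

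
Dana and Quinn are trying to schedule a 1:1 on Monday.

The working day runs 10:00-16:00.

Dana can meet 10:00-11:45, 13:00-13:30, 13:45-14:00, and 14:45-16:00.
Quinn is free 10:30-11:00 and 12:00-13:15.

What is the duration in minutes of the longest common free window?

30 minutes

Dana ∩ Quinn: 10:30–11:00, 13:00–13:15.
Common window lengths: 30, 15 min; longest is 30.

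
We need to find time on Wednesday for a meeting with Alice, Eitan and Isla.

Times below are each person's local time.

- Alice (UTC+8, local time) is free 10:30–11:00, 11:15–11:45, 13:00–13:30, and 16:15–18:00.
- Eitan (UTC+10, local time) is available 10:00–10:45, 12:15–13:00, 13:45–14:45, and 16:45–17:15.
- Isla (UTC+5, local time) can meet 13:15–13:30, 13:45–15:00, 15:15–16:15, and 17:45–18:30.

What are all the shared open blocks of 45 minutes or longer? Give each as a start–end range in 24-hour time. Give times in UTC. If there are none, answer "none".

none

Alice → UTC: 02:30–03:00, 03:15–03:45, 05:00–05:30, 08:15–10:00.
Eitan → UTC: 00:00–00:45, 02:15–03:00, 03:45–04:45, 06:45–07:15.
Isla → UTC: 08:15–08:30, 08:45–10:00, 10:15–11:15, 12:45–13:30.
Alice ∩ Eitan: 02:30–03:00.
Alice ∩ Eitan ∩ Isla: (none).
Windows ≥ 45 min: (none).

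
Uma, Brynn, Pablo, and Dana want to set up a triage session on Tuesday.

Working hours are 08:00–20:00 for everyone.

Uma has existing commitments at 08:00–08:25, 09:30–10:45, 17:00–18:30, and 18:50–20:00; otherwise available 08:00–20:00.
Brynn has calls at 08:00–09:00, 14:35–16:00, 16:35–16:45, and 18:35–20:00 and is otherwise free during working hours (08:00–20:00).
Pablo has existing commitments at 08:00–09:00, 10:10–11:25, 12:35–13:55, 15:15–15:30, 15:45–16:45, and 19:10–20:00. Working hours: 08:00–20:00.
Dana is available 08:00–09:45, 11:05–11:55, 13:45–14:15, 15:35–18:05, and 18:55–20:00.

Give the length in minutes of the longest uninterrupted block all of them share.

30 minutes

Uma free within 08:00–20:00: 08:25–09:30, 10:45–17:00, 18:30–18:50.
Brynn free within 08:00–20:00: 09:00–14:35, 16:00–16:35, 16:45–18:35.
Pablo free within 08:00–20:00: 09:00–10:10, 11:25–12:35, 13:55–15:15, 15:30–15:45, 16:45–19:10.
Uma ∩ Brynn: 09:00–09:30, 10:45–14:35, 16:00–16:35, 16:45–17:00, 18:30–18:35.
Uma ∩ Brynn ∩ Pablo: 09:00–09:30, 11:25–12:35, 13:55–14:35, 16:45–17:00, 18:30–18:35.
Uma ∩ Brynn ∩ Pablo ∩ Dana: 09:00–09:30, 11:25–11:55, 13:55–14:15, 16:45–17:00.
Common window lengths: 30, 30, 20, 15 min; longest is 30.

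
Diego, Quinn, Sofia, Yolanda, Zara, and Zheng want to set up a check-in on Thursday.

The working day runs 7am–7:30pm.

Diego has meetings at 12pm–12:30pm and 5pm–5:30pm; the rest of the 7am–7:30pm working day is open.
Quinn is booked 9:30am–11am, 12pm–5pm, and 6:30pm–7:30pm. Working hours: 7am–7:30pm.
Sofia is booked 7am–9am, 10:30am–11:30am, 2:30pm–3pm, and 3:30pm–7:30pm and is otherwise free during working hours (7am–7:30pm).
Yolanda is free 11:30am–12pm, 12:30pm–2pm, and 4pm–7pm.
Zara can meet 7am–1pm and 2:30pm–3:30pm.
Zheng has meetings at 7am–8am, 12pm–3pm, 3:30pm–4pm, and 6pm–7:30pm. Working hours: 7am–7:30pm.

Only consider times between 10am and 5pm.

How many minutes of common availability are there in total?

30 minutes

Diego free within 07:00–19:30: 07:00–12:00, 12:30–17:00, 17:30–19:30.
Quinn free within 07:00–19:30: 07:00–09:30, 11:00–12:00, 17:00–18:30.
Sofia free within 07:00–19:30: 09:00–10:30, 11:30–14:30, 15:00–15:30.
Zheng free within 07:00–19:30: 08:00–12:00, 15:00–15:30, 16:00–18:00.
Diego ∩ Quinn: 07:00–09:30, 11:00–12:00, 17:30–18:30.
Diego ∩ Quinn ∩ Sofia: 09:00–09:30, 11:30–12:00.
Diego ∩ Quinn ∩ Sofia ∩ Yolanda: 11:30–12:00.
Diego ∩ Quinn ∩ Sofia ∩ Yolanda ∩ Zara: 11:30–12:00.
Diego ∩ Quinn ∩ Sofia ∩ Yolanda ∩ Zara ∩ Zheng: 11:30–12:00.
Restricted to 10:00–17:00: 11:30–12:00.
Total common minutes: 30.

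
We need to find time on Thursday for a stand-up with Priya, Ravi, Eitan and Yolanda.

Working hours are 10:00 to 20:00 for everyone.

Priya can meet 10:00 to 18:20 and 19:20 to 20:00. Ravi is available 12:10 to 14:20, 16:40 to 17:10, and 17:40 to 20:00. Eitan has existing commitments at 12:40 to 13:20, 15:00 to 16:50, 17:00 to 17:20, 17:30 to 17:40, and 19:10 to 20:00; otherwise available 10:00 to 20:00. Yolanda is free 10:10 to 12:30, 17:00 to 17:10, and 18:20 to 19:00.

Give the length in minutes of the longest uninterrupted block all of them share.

20 minutes

Eitan free within 10:00–20:00: 10:00–12:40, 13:20–15:00, 16:50–17:00, 17:20–17:30, 17:40–19:10.
Priya ∩ Ravi: 12:10–14:20, 16:40–17:10, 17:40–18:20, 19:20–20:00.
Priya ∩ Ravi ∩ Eitan: 12:10–12:40, 13:20–14:20, 16:50–17:00, 17:40–18:20.
Priya ∩ Ravi ∩ Eitan ∩ Yolanda: 12:10–12:30.
Single common window of 20 minutes.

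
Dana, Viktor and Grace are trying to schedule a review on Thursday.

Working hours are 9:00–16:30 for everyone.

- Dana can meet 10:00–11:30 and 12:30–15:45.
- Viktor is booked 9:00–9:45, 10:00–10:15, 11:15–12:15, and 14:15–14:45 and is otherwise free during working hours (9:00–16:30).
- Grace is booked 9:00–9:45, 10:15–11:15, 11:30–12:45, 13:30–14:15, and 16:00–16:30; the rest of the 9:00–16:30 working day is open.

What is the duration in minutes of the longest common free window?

60 minutes

Viktor free within 09:00–16:30: 09:45–10:00, 10:15–11:15, 12:15–14:15, 14:45–16:30.
Grace free within 09:00–16:30: 09:45–10:15, 11:15–11:30, 12:45–13:30, 14:15–16:00.
Dana ∩ Viktor: 10:15–11:15, 12:30–14:15, 14:45–15:45.
Dana ∩ Viktor ∩ Grace: 12:45–13:30, 14:45–15:45.
Common window lengths: 45, 60 min; longest is 60.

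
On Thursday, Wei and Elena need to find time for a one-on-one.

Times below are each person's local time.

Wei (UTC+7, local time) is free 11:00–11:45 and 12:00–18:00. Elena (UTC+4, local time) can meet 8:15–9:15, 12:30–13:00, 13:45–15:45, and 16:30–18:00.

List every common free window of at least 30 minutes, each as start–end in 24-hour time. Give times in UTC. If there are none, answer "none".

Wei → UTC: 04:00–04:45, 05:00–11:00.
Elena → UTC: 04:15–05:15, 08:30–09:00, 09:45–11:45, 12:30–14:00.
Wei ∩ Elena: 04:15–04:45, 05:00–05:15, 08:30–09:00, 09:45–11:00.
Windows ≥ 30 min: 04:15–04:45, 08:30–09:00, 09:45–11:00.

04:15–04:45, 08:30–09:00, 09:45–11:00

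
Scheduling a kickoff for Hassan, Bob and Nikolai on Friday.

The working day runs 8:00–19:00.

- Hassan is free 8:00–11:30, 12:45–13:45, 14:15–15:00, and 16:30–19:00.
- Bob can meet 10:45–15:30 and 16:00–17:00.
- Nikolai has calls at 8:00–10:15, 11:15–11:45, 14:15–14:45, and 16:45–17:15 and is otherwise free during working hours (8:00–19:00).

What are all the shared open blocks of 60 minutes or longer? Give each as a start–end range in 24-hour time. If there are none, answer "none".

Nikolai free within 08:00–19:00: 10:15–11:15, 11:45–14:15, 14:45–16:45, 17:15–19:00.
Hassan ∩ Bob: 10:45–11:30, 12:45–13:45, 14:15–15:00, 16:30–17:00.
Hassan ∩ Bob ∩ Nikolai: 10:45–11:15, 12:45–13:45, 14:45–15:00, 16:30–16:45.
Windows ≥ 60 min: 12:45–13:45.

12:45–13:45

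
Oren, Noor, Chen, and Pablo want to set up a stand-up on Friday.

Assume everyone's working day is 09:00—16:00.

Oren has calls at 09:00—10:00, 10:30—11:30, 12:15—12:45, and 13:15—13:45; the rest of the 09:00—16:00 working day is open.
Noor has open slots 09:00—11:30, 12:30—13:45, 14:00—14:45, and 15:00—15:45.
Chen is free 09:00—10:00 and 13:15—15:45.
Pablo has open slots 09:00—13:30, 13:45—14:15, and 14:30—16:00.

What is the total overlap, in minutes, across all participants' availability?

Oren free within 09:00–16:00: 10:00–10:30, 11:30–12:15, 12:45–13:15, 13:45–16:00.
Oren ∩ Noor: 10:00–10:30, 12:45–13:15, 14:00–14:45, 15:00–15:45.
Oren ∩ Noor ∩ Chen: 14:00–14:45, 15:00–15:45.
Oren ∩ Noor ∩ Chen ∩ Pablo: 14:00–14:15, 14:30–14:45, 15:00–15:45.
Total common minutes: 15 + 15 + 45 = 75.

75 minutes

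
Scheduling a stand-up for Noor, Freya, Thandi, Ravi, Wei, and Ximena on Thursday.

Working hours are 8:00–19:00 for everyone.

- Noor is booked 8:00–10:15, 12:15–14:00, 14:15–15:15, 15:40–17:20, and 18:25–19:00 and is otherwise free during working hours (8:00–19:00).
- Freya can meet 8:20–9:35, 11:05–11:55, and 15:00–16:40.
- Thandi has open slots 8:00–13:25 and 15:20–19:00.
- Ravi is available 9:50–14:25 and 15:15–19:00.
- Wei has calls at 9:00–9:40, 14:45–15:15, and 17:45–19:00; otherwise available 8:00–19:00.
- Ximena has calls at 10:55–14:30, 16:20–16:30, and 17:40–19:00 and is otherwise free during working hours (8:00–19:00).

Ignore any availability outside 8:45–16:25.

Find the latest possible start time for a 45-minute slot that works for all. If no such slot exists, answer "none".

Noor free within 08:00–19:00: 10:15–12:15, 14:00–14:15, 15:15–15:40, 17:20–18:25.
Wei free within 08:00–19:00: 08:00–09:00, 09:40–14:45, 15:15–17:45.
Ximena free within 08:00–19:00: 08:00–10:55, 14:30–16:20, 16:30–17:40.
Noor ∩ Freya: 11:05–11:55, 15:15–15:40.
Noor ∩ Freya ∩ Thandi: 11:05–11:55, 15:20–15:40.
Noor ∩ Freya ∩ Thandi ∩ Ravi: 11:05–11:55, 15:20–15:40.
Noor ∩ Freya ∩ Thandi ∩ Ravi ∩ Wei: 11:05–11:55, 15:20–15:40.
Noor ∩ Freya ∩ Thandi ∩ Ravi ∩ Wei ∩ Ximena: 15:20–15:40.
Restricted to 08:45–16:25: 15:20–15:40.
Windows ≥ 45 min: (none).

none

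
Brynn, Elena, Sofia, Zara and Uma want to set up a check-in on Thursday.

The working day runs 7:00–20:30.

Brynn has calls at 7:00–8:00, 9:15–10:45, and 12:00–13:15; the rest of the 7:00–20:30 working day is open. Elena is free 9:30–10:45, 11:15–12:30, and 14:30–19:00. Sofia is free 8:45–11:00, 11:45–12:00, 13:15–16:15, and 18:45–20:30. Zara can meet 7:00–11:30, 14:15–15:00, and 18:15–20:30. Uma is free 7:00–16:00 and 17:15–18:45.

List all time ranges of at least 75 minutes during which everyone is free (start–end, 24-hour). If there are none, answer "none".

none

Brynn free within 07:00–20:30: 08:00–09:15, 10:45–12:00, 13:15–20:30.
Brynn ∩ Elena: 11:15–12:00, 14:30–19:00.
Brynn ∩ Elena ∩ Sofia: 11:45–12:00, 14:30–16:15, 18:45–19:00.
Brynn ∩ Elena ∩ Sofia ∩ Zara: 14:30–15:00, 18:45–19:00.
Brynn ∩ Elena ∩ Sofia ∩ Zara ∩ Uma: 14:30–15:00.
Windows ≥ 75 min: (none).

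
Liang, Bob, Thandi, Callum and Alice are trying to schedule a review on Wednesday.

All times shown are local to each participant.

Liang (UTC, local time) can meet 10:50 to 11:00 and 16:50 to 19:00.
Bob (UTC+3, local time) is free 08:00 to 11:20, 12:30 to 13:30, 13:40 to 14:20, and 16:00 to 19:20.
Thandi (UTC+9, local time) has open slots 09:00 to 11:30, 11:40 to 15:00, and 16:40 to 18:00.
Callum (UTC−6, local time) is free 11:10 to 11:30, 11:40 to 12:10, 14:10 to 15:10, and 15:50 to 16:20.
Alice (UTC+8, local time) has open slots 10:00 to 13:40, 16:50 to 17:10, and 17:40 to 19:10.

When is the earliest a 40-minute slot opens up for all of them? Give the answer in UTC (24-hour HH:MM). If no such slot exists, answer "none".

none

Liang → UTC: 10:50–11:00, 16:50–19:00.
Bob → UTC: 05:00–08:20, 09:30–10:30, 10:40–11:20, 13:00–16:20.
Thandi → UTC: 00:00–02:30, 02:40–06:00, 07:40–09:00.
Callum → UTC: 17:10–17:30, 17:40–18:10, 20:10–21:10, 21:50–22:20.
Alice → UTC: 02:00–05:40, 08:50–09:10, 09:40–11:10.
Liang ∩ Bob: 10:50–11:00.
Liang ∩ Bob ∩ Thandi: (none).
Liang ∩ Bob ∩ Thandi ∩ Callum: (none).
Liang ∩ Bob ∩ Thandi ∩ Callum ∩ Alice: (none).
Windows ≥ 40 min: (none).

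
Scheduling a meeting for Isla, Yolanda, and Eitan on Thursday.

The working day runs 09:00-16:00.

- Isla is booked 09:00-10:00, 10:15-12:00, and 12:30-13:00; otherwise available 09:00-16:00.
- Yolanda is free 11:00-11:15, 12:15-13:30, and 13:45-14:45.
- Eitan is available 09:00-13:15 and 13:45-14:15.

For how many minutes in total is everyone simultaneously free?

60 minutes

Isla free within 09:00–16:00: 10:00–10:15, 12:00–12:30, 13:00–16:00.
Isla ∩ Yolanda: 12:15–12:30, 13:00–13:30, 13:45–14:45.
Isla ∩ Yolanda ∩ Eitan: 12:15–12:30, 13:00–13:15, 13:45–14:15.
Total common minutes: 15 + 15 + 30 = 60.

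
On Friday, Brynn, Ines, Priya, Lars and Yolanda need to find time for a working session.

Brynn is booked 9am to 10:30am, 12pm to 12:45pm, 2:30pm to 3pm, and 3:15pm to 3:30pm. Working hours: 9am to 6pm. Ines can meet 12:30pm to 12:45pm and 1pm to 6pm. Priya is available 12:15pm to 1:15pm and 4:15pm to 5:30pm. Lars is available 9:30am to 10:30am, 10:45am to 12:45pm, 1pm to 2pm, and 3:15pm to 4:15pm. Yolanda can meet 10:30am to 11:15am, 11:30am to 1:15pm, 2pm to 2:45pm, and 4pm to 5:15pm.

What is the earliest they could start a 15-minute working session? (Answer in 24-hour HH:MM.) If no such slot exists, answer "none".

Brynn free within 09:00–18:00: 10:30–12:00, 12:45–14:30, 15:00–15:15, 15:30–18:00.
Brynn ∩ Ines: 13:00–14:30, 15:00–15:15, 15:30–18:00.
Brynn ∩ Ines ∩ Priya: 13:00–13:15, 16:15–17:30.
Brynn ∩ Ines ∩ Priya ∩ Lars: 13:00–13:15.
Brynn ∩ Ines ∩ Priya ∩ Lars ∩ Yolanda: 13:00–13:15.
Windows ≥ 15 min: 13:00–13:15.
Earliest such window starts at 13:00.

13:00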